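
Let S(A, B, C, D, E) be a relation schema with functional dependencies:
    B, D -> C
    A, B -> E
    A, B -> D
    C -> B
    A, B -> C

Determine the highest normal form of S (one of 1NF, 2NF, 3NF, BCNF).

3NF

Candidate keys: {A, B}, {A, C}. Prime attributes: {A, B, C}.
B, D -> C: {B, D}⁺ = {B, C, D}, which is not all of the attributes, so the left side is not a superkey — BCNF is violated.
Since {C} ⊆ prime attributes and every other non-superkey FD also has a prime right side, the schema is in 3NF.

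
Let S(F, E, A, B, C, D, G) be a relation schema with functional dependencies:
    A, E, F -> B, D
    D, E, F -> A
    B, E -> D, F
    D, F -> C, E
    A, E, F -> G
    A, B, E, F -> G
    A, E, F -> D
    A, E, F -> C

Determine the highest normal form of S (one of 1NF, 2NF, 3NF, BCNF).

BCNF

Candidate keys: {A, E, F}, {B, E}, {D, F}. Prime attributes: {A, B, D, E, F}.
Each dependency's left side is a superkey — BCNF holds.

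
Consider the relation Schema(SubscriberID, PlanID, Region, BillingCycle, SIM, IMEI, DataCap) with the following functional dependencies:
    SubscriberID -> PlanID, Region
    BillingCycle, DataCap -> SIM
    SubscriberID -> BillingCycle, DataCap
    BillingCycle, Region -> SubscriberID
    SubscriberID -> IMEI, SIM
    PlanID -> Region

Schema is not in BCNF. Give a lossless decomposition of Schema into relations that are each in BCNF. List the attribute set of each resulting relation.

{BillingCycle, DataCap, IMEI, PlanID, SubscriberID}; {BillingCycle, DataCap, SIM}; {PlanID, Region}

Candidate keys of the original relation: {BillingCycle, PlanID}, {BillingCycle, Region}, {SubscriberID}.
{BillingCycle, DataCap, IMEI, PlanID, Region, SIM, SubscriberID}: {BillingCycle, DataCap} determines {BillingCycle, DataCap, SIM} here but is not a superkey — split on BillingCycle, DataCap -> SIM, giving {BillingCycle, DataCap, SIM} and {BillingCycle, DataCap, IMEI, PlanID, Region, SubscriberID}.
{BillingCycle, DataCap, SIM} has no BCNF violation.
{BillingCycle, DataCap, IMEI, PlanID, Region, SubscriberID}: {PlanID} determines {PlanID, Region} here but is not a superkey — split on PlanID -> Region, giving {PlanID, Region} and {BillingCycle, DataCap, IMEI, PlanID, SubscriberID}.
{PlanID, Region} has no BCNF violation.
{BillingCycle, DataCap, IMEI, PlanID, SubscriberID} has no BCNF violation.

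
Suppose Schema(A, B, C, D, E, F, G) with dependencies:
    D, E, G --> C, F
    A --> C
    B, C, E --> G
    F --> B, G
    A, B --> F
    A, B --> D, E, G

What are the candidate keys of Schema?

{A} never appears on the right of any FD, so every key must include it.
Closure of {A, B} is {A, B, C, D, E, F, G}, the whole schema; {A, B} is a candidate key.
Closure of {A, F} is {A, B, C, D, E, F, G}, the whole schema; {A, F} is a candidate key.
Closure of {A, D, E, G} is {A, B, C, D, E, F, G}, the whole schema; {A, D, E, G} is a candidate key.
No proper subset of any of these is a key, and no other minimal superkey exists.

{A, B}, {A, D, E, G}, {A, F}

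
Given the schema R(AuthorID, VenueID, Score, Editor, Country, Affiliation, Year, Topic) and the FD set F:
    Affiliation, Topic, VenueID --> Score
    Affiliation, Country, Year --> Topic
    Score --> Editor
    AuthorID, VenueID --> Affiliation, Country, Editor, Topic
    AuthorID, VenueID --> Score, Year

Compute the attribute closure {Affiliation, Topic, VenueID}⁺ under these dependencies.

{Affiliation, Editor, Score, Topic, VenueID}

Start with {Affiliation, Topic, VenueID}.
Affiliation, Topic, VenueID --> Score applies; add {Score} → now {Affiliation, Score, Topic, VenueID}.
Score --> Editor applies; add {Editor} → now {Affiliation, Editor, Score, Topic, VenueID}.
No further FD applies.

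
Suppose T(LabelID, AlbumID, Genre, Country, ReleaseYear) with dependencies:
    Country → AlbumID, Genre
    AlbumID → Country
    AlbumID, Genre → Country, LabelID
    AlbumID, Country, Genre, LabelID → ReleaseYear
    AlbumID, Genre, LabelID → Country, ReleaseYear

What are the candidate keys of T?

{AlbumID}⁺ = {AlbumID, Country, Genre, LabelID, ReleaseYear}, which is every attribute, so {AlbumID} is a candidate key.
{Country}⁺ = {AlbumID, Country, Genre, LabelID, ReleaseYear}, which is every attribute, so {Country} is a candidate key.
No proper subset of any of these is a key, and no other minimal superkey exists.

{AlbumID}, {Country}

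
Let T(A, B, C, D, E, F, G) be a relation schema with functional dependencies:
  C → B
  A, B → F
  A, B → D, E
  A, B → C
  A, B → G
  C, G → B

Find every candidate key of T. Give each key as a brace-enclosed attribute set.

{A, B}, {A, C}

{A} never appears on the right of any FD, so every key must include it.
Closure of {A, B} is {A, B, C, D, E, F, G}, the whole schema; {A, B} is a candidate key.
Closure of {A, C} is {A, B, C, D, E, F, G}, the whole schema; {A, C} is a candidate key.
No proper subset of any of these is a key, and no other minimal superkey exists.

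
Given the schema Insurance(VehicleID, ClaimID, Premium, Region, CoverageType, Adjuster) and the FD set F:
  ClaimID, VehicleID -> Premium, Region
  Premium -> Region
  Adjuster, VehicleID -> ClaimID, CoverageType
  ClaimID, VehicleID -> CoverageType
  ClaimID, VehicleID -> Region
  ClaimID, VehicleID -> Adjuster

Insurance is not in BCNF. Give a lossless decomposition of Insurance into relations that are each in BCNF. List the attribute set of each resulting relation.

{Adjuster, ClaimID, CoverageType, Premium, VehicleID}; {Premium, Region}

Candidate keys of the original relation: {Adjuster, VehicleID}, {ClaimID, VehicleID}.
{Adjuster, ClaimID, CoverageType, Premium, Region, VehicleID}: {Premium} determines {Premium, Region} here but is not a superkey — split on Premium -> Region, giving {Premium, Region} and {Adjuster, ClaimID, CoverageType, Premium, VehicleID}.
{Premium, Region}: every determinant is a superkey — BCNF.
{Adjuster, ClaimID, CoverageType, Premium, VehicleID}: every determinant is a superkey — BCNF.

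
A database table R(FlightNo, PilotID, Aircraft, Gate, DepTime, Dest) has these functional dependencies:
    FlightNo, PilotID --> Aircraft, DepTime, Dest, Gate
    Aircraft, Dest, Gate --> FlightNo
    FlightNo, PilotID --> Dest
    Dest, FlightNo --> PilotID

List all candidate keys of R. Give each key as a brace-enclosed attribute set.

{Aircraft, Dest, Gate}, {Dest, FlightNo}, {FlightNo, PilotID}

{Dest, FlightNo}⁺ = {Aircraft, DepTime, Dest, FlightNo, Gate, PilotID} — all of the relation — so {Dest, FlightNo} is a candidate key.
{FlightNo, PilotID}⁺ = {Aircraft, DepTime, Dest, FlightNo, Gate, PilotID} — all of the relation — so {FlightNo, PilotID} is a candidate key.
{Aircraft, Dest, Gate}⁺ = {Aircraft, DepTime, Dest, FlightNo, Gate, PilotID} — all of the relation — so {Aircraft, Dest, Gate} is a candidate key.
No proper subset of any of these is a key, and no other minimal superkey exists.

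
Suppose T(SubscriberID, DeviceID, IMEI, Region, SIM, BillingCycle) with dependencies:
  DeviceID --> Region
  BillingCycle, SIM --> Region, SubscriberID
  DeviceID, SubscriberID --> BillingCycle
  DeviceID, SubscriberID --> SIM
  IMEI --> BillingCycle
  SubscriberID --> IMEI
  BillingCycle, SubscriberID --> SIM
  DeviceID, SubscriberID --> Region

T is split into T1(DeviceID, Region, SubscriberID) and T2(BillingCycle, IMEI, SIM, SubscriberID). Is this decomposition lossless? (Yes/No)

T1 ∩ T2 = {SubscriberID}; its closure under F is {BillingCycle, IMEI, Region, SIM, SubscriberID}.
This includes all of T2, so the common attributes are a superkey of T2 — the join is lossless.

Yes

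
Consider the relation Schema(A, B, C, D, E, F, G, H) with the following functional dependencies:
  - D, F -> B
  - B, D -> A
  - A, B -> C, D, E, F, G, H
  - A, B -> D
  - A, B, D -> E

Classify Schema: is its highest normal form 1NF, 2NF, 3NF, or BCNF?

BCNF

Candidate keys: {A, B}, {B, D}, {D, F}. Prime attributes: {A, B, D, F}.
Every FD has a superkey on the left, so the relation is in BCNF.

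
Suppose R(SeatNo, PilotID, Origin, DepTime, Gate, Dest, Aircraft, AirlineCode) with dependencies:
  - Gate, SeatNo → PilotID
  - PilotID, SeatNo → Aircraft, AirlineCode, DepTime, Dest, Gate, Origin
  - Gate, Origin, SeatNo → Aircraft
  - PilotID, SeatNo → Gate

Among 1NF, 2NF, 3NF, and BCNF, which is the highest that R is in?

BCNF

Candidate keys: {Gate, SeatNo}, {PilotID, SeatNo}. Prime attributes: {Gate, PilotID, SeatNo}.
Each dependency's left side is a superkey — BCNF holds.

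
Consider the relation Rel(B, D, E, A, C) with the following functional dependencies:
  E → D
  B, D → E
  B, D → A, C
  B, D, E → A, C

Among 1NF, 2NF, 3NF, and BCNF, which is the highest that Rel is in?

Candidate keys: {B, D}, {B, E}. Prime attributes: {B, D, E}.
E → D breaks BCNF: {E}⁺ = {D, E}, so {E} is not a superkey.
Since {D} ⊆ prime attributes and every other non-superkey FD also has a prime right side, the schema is in 3NF.

3NF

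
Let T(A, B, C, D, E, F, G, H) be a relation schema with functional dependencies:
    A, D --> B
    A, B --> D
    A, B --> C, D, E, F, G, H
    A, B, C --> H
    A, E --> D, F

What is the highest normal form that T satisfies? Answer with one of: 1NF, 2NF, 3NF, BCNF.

Candidate keys: {A, B}, {A, D}, {A, E}. Prime attributes: {A, B, D, E}.
Each dependency's left side is a superkey — BCNF holds.

BCNF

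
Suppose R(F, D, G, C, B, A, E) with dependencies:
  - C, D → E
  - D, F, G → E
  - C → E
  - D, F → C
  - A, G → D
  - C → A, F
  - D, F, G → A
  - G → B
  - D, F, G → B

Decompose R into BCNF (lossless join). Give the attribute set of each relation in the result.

Candidate keys of the original relation: {A, F, G}, {C, G}, {D, F, G}.
{A, B, C, D, E, F, G}: {C, D} determines {A, C, D, E, F} here but is not a superkey — split on C, D → A, E, F, giving {A, C, D, E, F} and {B, C, D, G}.
{A, C, D, E, F}: {C} determines {A, C, E, F} here but is not a superkey — split on C → A, E, F, giving {A, C, E, F} and {C, D}.
{A, C, E, F}: every determinant is a superkey — BCNF.
{C, D}: every determinant is a superkey — BCNF.
{B, C, D, G}: {G} determines {B, G} here but is not a superkey — split on G → B, giving {B, G} and {C, D, G}.
{B, G}: every determinant is a superkey — BCNF.
{C, D, G}: every determinant is a superkey — BCNF.

{A, C, E, F}; {B, G}; {C, D, G}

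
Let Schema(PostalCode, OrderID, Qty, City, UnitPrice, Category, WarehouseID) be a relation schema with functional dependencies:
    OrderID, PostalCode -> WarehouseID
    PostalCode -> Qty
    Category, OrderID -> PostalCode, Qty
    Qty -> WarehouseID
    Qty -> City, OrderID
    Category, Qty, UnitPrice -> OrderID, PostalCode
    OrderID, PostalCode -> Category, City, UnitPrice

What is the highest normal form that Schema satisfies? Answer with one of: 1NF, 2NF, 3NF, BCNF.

1NF

Candidate keys: {Category, OrderID}, {Category, Qty}, {PostalCode}. Prime attributes: {Category, OrderID, PostalCode, Qty}.
Qty -> WarehouseID: {Qty}⁺ = {City, OrderID, Qty, WarehouseID}, which is not all of the attributes, so the left side is not a superkey — BCNF is violated.
Qty -> WarehouseID determines the non-prime attribute {WarehouseID} from a non-superkey — 3NF is violated.
Since {Qty} ⊂ {Category, Qty} and {Qty}⁺ ⊇ {City, WarehouseID} with {City, WarehouseID} non-prime, there is a partial dependency; 2NF fails.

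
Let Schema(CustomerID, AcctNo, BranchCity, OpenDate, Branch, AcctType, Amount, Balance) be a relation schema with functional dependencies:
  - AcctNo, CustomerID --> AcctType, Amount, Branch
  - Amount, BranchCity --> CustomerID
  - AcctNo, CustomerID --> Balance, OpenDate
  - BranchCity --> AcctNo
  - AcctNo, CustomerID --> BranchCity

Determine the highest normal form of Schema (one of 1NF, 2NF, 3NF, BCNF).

Candidate keys: {AcctNo, CustomerID}, {Amount, BranchCity}, {BranchCity, CustomerID}. Prime attributes: {AcctNo, Amount, BranchCity, CustomerID}.
BranchCity --> AcctNo breaks BCNF: {BranchCity}⁺ = {AcctNo, BranchCity}, so {BranchCity} is not a superkey.
But every attribute on its right side ({AcctNo}) is prime, and the same holds for every other non-superkey FD, so 3NF still holds.

3NF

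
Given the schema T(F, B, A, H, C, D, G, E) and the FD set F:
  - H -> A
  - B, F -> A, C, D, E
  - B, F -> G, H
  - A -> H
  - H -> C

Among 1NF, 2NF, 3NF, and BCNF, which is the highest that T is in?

Candidate key: {B, F}. Prime attributes: {B, F}.
H -> A: {H}⁺ = {A, C, H}, which is not all of the attributes, so the left side is not a superkey — BCNF is violated.
Because {A} is non-prime and the left side of H -> A is not a superkey, the relation is not in 3NF.
No proper subset of a key has a non-prime attribute in its closure, so there is no partial dependency; 2NF holds.

2NF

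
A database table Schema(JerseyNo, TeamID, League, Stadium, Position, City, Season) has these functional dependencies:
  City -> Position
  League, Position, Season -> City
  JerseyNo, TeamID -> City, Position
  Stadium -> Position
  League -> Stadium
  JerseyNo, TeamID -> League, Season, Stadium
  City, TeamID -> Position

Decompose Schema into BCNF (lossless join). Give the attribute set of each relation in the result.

Candidate key of the original relation: {JerseyNo, TeamID}.
In {City, JerseyNo, League, Position, Season, Stadium, TeamID}, {City} is not a superkey ({City}⁺ restricted to this set is {City, Position}), so split on City -> Position into {City, Position} and {City, JerseyNo, League, Season, Stadium, TeamID}.
{City, Position}: every determinant is a superkey — BCNF.
In {City, JerseyNo, League, Season, Stadium, TeamID}, {League} is not a superkey ({League}⁺ restricted to this set is {League, Stadium}), so split on League -> Stadium into {League, Stadium} and {City, JerseyNo, League, Season, TeamID}.
{League, Stadium}: every determinant is a superkey — BCNF.
In {City, JerseyNo, League, Season, TeamID}, {League, Season} is not a superkey ({League, Season}⁺ restricted to this set is {City, League, Season}), so split on League, Season -> City into {City, League, Season} and {JerseyNo, League, Season, TeamID}.
{City, League, Season}: every determinant is a superkey — BCNF.
{JerseyNo, League, Season, TeamID}: every determinant is a superkey — BCNF.

{City, League, Season}; {City, Position}; {JerseyNo, League, Season, TeamID}; {League, Stadium}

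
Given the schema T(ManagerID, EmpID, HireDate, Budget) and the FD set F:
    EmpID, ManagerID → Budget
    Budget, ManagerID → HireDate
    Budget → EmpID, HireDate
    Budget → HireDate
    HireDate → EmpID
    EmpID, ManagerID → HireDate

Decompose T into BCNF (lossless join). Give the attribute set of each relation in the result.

Candidate keys of the original relation: {Budget, ManagerID}, {EmpID, ManagerID}, {HireDate, ManagerID}.
Within {Budget, EmpID, HireDate, ManagerID}: {Budget}⁺ ∩ {Budget, EmpID, HireDate, ManagerID} = {Budget, EmpID, HireDate}, not the whole set, so Budget → EmpID, HireDate violates BCNF; decompose into {Budget, EmpID, HireDate} and {Budget, ManagerID}.
Within {Budget, EmpID, HireDate}: {HireDate}⁺ ∩ {Budget, EmpID, HireDate} = {EmpID, HireDate}, not the whole set, so HireDate → EmpID violates BCNF; decompose into {EmpID, HireDate} and {Budget, HireDate}.
{EmpID, HireDate}: every determinant is a superkey — BCNF.
{Budget, HireDate}: every determinant is a superkey — BCNF.
{Budget, ManagerID}: every determinant is a superkey — BCNF.

{Budget, HireDate}; {Budget, ManagerID}; {EmpID, HireDate}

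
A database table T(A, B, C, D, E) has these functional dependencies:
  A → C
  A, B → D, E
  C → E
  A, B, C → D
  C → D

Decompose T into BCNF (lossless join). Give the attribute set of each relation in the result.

Candidate key of the original relation: {A, B}.
In {A, B, C, D, E}, {A} is not a superkey ({A}⁺ restricted to this set is {A, C, D, E}), so split on A → C, D, E into {A, C, D, E} and {A, B}.
In {A, C, D, E}, {C} is not a superkey ({C}⁺ restricted to this set is {C, D, E}), so split on C → D, E into {C, D, E} and {A, C}.
{C, D, E}: every determinant is a superkey — BCNF.
{A, C}: every determinant is a superkey — BCNF.
{A, B}: every determinant is a superkey — BCNF.

{A, B}; {A, C}; {C, D, E}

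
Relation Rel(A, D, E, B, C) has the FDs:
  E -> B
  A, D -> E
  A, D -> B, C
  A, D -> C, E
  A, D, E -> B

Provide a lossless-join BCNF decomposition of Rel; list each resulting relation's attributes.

{A, C, D, E}; {B, E}

Candidate key of the original relation: {A, D}.
In {A, B, C, D, E}, {E} is not a superkey ({E}⁺ restricted to this set is {B, E}), so split on E -> B into {B, E} and {A, C, D, E}.
{B, E} is in BCNF.
{A, C, D, E} is in BCNF.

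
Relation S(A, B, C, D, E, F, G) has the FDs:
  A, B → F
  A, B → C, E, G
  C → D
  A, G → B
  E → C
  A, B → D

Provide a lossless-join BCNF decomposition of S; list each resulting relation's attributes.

{A, B, E, F, G}; {C, D}; {C, E}

Candidate keys of the original relation: {A, B}, {A, G}.
In {A, B, C, D, E, F, G}, {C} is not a superkey ({C}⁺ restricted to this set is {C, D}), so split on C → D into {C, D} and {A, B, C, E, F, G}.
{C, D} is in BCNF.
In {A, B, C, E, F, G}, {E} is not a superkey ({E}⁺ restricted to this set is {C, E}), so split on E → C into {C, E} and {A, B, E, F, G}.
{C, E} is in BCNF.
{A, B, E, F, G} is in BCNF.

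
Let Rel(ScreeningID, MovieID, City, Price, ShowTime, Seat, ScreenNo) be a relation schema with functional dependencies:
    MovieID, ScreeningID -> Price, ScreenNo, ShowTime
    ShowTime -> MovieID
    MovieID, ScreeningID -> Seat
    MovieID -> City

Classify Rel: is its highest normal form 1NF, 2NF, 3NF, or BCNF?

Candidate keys: {MovieID, ScreeningID}, {ScreeningID, ShowTime}. Prime attributes: {MovieID, ScreeningID, ShowTime}.
For ShowTime -> MovieID we have {ShowTime}⁺ = {City, MovieID, ShowTime}; {ShowTime} is not a superkey, so BCNF fails.
Because {City} is non-prime and the left side of MovieID -> City is not a superkey, the relation is not in 3NF.
Since {MovieID} ⊂ {MovieID, ScreeningID} and {MovieID}⁺ ⊇ {City} with {City} non-prime, there is a partial dependency; 2NF fails.

1NF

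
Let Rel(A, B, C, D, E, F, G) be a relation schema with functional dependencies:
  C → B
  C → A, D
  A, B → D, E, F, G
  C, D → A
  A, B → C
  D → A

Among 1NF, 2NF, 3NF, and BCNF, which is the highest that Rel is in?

3NF

Candidate keys: {A, B}, {B, D}, {C}. Prime attributes: {A, B, C, D}.
D → A breaks BCNF: {D}⁺ = {A, D}, so {D} is not a superkey.
Since {A} ⊆ prime attributes and every other non-superkey FD also has a prime right side, the schema is in 3NF.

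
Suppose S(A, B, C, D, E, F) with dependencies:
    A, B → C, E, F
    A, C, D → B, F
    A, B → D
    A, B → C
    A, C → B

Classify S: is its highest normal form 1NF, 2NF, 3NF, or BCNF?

BCNF

Candidate keys: {A, B}, {A, C}. Prime attributes: {A, B, C}.
Each dependency's left side is a superkey — BCNF holds.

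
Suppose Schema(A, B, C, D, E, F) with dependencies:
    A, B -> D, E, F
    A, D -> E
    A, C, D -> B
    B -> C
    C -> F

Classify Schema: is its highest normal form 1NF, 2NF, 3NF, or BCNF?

1NF

Candidate keys: {A, B}, {A, C, D}. Prime attributes: {A, B, C, D}.
A, D -> E: {A, D}⁺ = {A, D, E}, which is not all of the attributes, so the left side is not a superkey — BCNF is violated.
Because {E} is non-prime and the left side of A, D -> E is not a superkey, the relation is not in 3NF.
The proper key subset {B} of {A, B} determines non-prime {F}, so the relation is not even in 2NF.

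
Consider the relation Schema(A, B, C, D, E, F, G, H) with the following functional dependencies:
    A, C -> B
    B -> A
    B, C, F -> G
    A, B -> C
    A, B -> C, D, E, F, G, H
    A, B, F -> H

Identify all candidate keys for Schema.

{A, C}, {B}

Closure of {B} is {A, B, C, D, E, F, G, H}, the whole schema; {B} is a candidate key.
Closure of {A, C} is {A, B, C, D, E, F, G, H}, the whole schema; {A, C} is a candidate key.
Any other superkey properly contains one of these, so there are no further candidate keys.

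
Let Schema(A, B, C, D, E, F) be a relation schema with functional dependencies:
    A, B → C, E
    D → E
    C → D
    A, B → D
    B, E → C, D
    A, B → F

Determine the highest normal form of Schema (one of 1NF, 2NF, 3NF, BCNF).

Candidate key: {A, B}. Prime attributes: {A, B}.
D → E: {D}⁺ = {D, E}, which is not all of the attributes, so the left side is not a superkey — BCNF is violated.
D → E determines the non-prime attribute {E} from a non-superkey — 3NF is violated.
Checking every proper subset of each key, none determines a non-prime attribute — 2NF is satisfied.

2NF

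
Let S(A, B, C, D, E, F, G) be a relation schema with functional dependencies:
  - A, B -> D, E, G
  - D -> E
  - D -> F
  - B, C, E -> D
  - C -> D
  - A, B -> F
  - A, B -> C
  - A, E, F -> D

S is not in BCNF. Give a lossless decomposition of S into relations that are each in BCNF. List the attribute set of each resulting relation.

Candidate key of the original relation: {A, B}.
{A, B, C, D, E, F, G}: {D} determines {D, E, F} here but is not a superkey — split on D -> E, F, giving {D, E, F} and {A, B, C, D, G}.
{D, E, F} has no BCNF violation.
{A, B, C, D, G}: {C} determines {C, D} here but is not a superkey — split on C -> D, giving {C, D} and {A, B, C, G}.
{C, D} has no BCNF violation.
{A, B, C, G} has no BCNF violation.

{A, B, C, G}; {C, D}; {D, E, F}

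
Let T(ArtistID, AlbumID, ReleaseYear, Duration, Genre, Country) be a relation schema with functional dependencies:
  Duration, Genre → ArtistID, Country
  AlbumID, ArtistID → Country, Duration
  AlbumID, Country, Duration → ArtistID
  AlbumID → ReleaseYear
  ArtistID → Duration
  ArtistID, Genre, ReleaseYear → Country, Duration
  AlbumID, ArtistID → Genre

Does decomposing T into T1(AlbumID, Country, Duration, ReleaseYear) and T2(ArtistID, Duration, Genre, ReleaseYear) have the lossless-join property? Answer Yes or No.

Common attributes: {Duration, ReleaseYear}; their closure is {Duration, ReleaseYear}.
T1 ⊄ {Duration, ReleaseYear} and T2 ⊄ {Duration, ReleaseYear}, so the split is lossy.

No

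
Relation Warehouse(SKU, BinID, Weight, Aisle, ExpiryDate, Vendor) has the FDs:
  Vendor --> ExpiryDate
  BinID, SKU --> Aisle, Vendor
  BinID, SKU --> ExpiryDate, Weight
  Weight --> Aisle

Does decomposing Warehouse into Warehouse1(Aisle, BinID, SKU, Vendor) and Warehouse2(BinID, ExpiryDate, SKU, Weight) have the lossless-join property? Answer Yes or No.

The shared attributes are {BinID, SKU} and {BinID, SKU}⁺ = {Aisle, BinID, ExpiryDate, SKU, Vendor, Weight}.
Since Warehouse1 ⊆ {Aisle, BinID, ExpiryDate, SKU, Vendor, Weight}, the intersection is a superkey of Warehouse1; the decomposition is lossless.

Yes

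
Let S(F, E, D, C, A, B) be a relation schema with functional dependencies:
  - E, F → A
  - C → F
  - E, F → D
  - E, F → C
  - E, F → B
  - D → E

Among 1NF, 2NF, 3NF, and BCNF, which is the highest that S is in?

Candidate keys: {C, D}, {C, E}, {D, F}, {E, F}. Prime attributes: {C, D, E, F}.
For C → F we have {C}⁺ = {C, F}; {C} is not a superkey, so BCNF fails.
Since {F} ⊆ prime attributes and every other non-superkey FD also has a prime right side, the schema is in 3NF.

3NF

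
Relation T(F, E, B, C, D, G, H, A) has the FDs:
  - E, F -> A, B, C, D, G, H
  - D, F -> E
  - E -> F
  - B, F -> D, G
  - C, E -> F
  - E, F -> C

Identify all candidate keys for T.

{E}⁺ = {A, B, C, D, E, F, G, H} — all of the relation — so {E} is a candidate key.
{B, F}⁺ = {A, B, C, D, E, F, G, H} — all of the relation — so {B, F} is a candidate key.
{D, F}⁺ = {A, B, C, D, E, F, G, H} — all of the relation — so {D, F} is a candidate key.
No proper subset of any of these is a key, and no other minimal superkey exists.

{B, F}, {D, F}, {E}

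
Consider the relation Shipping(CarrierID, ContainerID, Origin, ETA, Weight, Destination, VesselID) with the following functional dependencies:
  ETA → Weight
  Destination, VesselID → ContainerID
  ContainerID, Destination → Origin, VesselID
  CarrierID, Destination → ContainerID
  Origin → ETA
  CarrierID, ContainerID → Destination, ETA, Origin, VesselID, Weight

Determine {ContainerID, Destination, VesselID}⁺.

Start with {ContainerID, Destination, VesselID}.
ContainerID, Destination → Origin, VesselID applies; add {Origin} → now {ContainerID, Destination, Origin, VesselID}.
Origin → ETA applies; add {ETA} → now {ContainerID, Destination, ETA, Origin, VesselID}.
ETA → Weight applies; add {Weight} → now {ContainerID, Destination, ETA, Origin, VesselID, Weight}.
No further FD applies.

{ContainerID, Destination, ETA, Origin, VesselID, Weight}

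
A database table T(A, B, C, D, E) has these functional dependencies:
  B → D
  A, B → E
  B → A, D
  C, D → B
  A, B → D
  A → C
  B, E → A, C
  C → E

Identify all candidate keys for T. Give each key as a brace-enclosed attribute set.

Closure of {B} is {A, B, C, D, E}, the whole schema; {B} is a candidate key.
Closure of {A, D} is {A, B, C, D, E}, the whole schema; {A, D} is a candidate key.
Closure of {C, D} is {A, B, C, D, E}, the whole schema; {C, D} is a candidate key.
No proper subset of any of these is a key, and no other minimal superkey exists.

{A, D}, {B}, {C, D}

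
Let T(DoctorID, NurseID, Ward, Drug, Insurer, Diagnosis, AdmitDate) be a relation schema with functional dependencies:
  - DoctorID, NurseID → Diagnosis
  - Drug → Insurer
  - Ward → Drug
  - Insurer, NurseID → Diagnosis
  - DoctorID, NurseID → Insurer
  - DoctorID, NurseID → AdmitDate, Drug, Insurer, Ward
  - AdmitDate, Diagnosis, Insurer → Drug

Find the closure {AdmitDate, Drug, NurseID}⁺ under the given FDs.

Start with {AdmitDate, Drug, NurseID}.
Drug → Insurer applies; add {Insurer} → now {AdmitDate, Drug, Insurer, NurseID}.
Insurer, NurseID → Diagnosis applies; add {Diagnosis} → now {AdmitDate, Diagnosis, Drug, Insurer, NurseID}.
No further FD applies.

{AdmitDate, Diagnosis, Drug, Insurer, NurseID}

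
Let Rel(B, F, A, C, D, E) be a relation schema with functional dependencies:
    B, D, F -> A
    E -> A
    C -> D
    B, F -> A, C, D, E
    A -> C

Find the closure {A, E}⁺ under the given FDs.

{A, C, D, E}

Start with {A, E}.
A -> C applies; add {C} → now {A, C, E}.
C -> D applies; add {D} → now {A, C, D, E}.
No further FD applies.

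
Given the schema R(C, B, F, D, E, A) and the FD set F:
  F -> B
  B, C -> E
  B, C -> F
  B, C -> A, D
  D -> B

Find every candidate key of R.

{B, C}, {C, D}, {C, F}

No FD produces {C}, so it must be in every candidate key.
{B, C}⁺ = {A, B, C, D, E, F}, which is every attribute, so {B, C} is a candidate key.
{C, D}⁺ = {A, B, C, D, E, F}, which is every attribute, so {C, D} is a candidate key.
{C, F}⁺ = {A, B, C, D, E, F}, which is every attribute, so {C, F} is a candidate key.
These are minimal and exhaustive — every other superkey contains one of them.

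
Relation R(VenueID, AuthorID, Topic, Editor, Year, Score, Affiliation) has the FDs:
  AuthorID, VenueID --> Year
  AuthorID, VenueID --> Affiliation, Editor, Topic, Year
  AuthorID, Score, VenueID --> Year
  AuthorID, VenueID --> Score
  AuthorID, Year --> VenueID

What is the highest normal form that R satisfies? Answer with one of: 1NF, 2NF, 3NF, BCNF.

BCNF

Candidate keys: {AuthorID, VenueID}, {AuthorID, Year}. Prime attributes: {AuthorID, VenueID, Year}.
Each dependency's left side is a superkey — BCNF holds.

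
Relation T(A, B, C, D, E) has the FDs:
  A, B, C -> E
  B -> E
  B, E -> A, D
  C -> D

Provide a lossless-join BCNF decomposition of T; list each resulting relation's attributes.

Candidate key of the original relation: {B, C}.
Within {A, B, C, D, E}: {B}⁺ ∩ {A, B, C, D, E} = {A, B, D, E}, not the whole set, so B -> A, D, E violates BCNF; decompose into {A, B, D, E} and {B, C}.
{A, B, D, E} is in BCNF.
{B, C} is in BCNF.

{A, B, D, E}; {B, C}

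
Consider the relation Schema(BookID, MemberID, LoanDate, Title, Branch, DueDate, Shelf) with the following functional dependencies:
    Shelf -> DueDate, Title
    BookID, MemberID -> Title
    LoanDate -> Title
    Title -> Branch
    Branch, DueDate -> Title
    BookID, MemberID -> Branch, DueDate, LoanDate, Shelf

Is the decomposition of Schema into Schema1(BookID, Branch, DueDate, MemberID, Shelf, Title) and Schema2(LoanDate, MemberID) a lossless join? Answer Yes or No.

Common attributes: {MemberID}; their closure is {MemberID}.
Neither Schema1 nor Schema2 is contained in that closure, so the decomposition is lossy.

No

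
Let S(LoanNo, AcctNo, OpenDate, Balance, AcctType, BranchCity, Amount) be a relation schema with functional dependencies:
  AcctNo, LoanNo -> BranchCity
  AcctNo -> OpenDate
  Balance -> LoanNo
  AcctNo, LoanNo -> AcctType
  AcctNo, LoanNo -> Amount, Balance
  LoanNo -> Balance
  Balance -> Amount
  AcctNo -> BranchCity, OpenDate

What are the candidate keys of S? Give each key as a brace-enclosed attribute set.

No FD produces {AcctNo}, so it must be in every candidate key.
Closure of {AcctNo, Balance} is {AcctNo, AcctType, Amount, Balance, BranchCity, LoanNo, OpenDate}, the whole schema; {AcctNo, Balance} is a candidate key.
Closure of {AcctNo, LoanNo} is {AcctNo, AcctType, Amount, Balance, BranchCity, LoanNo, OpenDate}, the whole schema; {AcctNo, LoanNo} is a candidate key.
Any other superkey properly contains one of these, so there are no further candidate keys.

{AcctNo, Balance}, {AcctNo, LoanNo}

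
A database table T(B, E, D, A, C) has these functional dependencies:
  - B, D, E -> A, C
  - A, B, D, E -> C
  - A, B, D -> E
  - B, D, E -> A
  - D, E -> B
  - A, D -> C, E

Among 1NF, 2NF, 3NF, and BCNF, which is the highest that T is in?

Candidate keys: {A, D}, {D, E}. Prime attributes: {A, D, E}.
Every FD has a superkey on the left, so the relation is in BCNF.

BCNF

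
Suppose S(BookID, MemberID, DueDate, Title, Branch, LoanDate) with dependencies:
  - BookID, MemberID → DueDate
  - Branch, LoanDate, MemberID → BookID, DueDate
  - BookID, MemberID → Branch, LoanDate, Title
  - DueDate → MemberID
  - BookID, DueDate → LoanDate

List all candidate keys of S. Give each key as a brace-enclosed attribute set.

{BookID, DueDate}, {BookID, MemberID}, {Branch, DueDate, LoanDate}, {Branch, LoanDate, MemberID}

{BookID, DueDate}⁺ = {BookID, Branch, DueDate, LoanDate, MemberID, Title}, which is every attribute, so {BookID, DueDate} is a candidate key.
{BookID, MemberID}⁺ = {BookID, Branch, DueDate, LoanDate, MemberID, Title}, which is every attribute, so {BookID, MemberID} is a candidate key.
{Branch, DueDate, LoanDate}⁺ = {BookID, Branch, DueDate, LoanDate, MemberID, Title}, which is every attribute, so {Branch, DueDate, LoanDate} is a candidate key.
{Branch, LoanDate, MemberID}⁺ = {BookID, Branch, DueDate, LoanDate, MemberID, Title}, which is every attribute, so {Branch, LoanDate, MemberID} is a candidate key.
No proper subset of any of these is a key, and no other minimal superkey exists.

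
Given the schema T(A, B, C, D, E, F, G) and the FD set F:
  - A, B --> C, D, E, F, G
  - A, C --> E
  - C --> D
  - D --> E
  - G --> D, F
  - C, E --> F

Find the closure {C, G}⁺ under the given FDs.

Start with {C, G}.
C --> D applies; add {D} → now {C, D, G}.
D --> E applies; add {E} → now {C, D, E, G}.
G --> D, F applies; add {F} → now {C, D, E, F, G}.
No further FD applies.

{C, D, E, F, G}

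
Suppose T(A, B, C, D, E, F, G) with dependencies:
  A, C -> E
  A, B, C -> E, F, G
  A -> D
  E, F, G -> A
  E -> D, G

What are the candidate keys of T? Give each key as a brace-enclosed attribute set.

{A, B, C}, {B, C, E, F}

{B, C} never appear on the right of any FD, so every key must include all of them.
{A, B, C} is a candidate key since {A, B, C}⁺ = {A, B, C, D, E, F, G} covers every attribute.
{B, C, E, F} is a candidate key since {B, C, E, F}⁺ = {A, B, C, D, E, F, G} covers every attribute.
These are minimal and exhaustive — every other superkey contains one of them.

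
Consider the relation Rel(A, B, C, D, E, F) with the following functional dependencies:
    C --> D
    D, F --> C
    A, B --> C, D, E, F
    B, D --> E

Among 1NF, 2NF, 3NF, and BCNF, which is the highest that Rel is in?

2NF

Candidate key: {A, B}. Prime attributes: {A, B}.
C --> D: {C}⁺ = {C, D}, which is not all of the attributes, so the left side is not a superkey — BCNF is violated.
C --> D determines the non-prime attribute {D} from a non-superkey — 3NF is violated.
Checking every proper subset of each key, none determines a non-prime attribute — 2NF is satisfied.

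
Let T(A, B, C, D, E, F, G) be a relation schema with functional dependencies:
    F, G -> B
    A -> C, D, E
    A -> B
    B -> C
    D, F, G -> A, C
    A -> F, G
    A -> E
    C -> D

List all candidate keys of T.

{A}, {F, G}

{A}⁺ = {A, B, C, D, E, F, G} — all of the relation — so {A} is a candidate key.
{F, G}⁺ = {A, B, C, D, E, F, G} — all of the relation — so {F, G} is a candidate key.
No proper subset of any of these is a key, and no other minimal superkey exists.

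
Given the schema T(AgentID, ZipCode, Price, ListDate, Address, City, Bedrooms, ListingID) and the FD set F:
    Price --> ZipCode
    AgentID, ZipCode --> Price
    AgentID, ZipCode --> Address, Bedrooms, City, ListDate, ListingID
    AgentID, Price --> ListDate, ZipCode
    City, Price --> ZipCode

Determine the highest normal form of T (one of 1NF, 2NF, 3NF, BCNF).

3NF

Candidate keys: {AgentID, Price}, {AgentID, ZipCode}. Prime attributes: {AgentID, Price, ZipCode}.
Price --> ZipCode breaks BCNF: {Price}⁺ = {Price, ZipCode}, so {Price} is not a superkey.
Since {ZipCode} ⊆ prime attributes and every other non-superkey FD also has a prime right side, the schema is in 3NF.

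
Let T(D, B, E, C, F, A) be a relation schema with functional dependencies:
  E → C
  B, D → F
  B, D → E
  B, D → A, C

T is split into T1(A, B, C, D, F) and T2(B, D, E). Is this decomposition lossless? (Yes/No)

T1 ∩ T2 = {B, D}; its closure under F is {A, B, C, D, E, F}.
Since T1 ⊆ {A, B, C, D, E, F}, the intersection is a superkey of T1; the decomposition is lossless.

Yes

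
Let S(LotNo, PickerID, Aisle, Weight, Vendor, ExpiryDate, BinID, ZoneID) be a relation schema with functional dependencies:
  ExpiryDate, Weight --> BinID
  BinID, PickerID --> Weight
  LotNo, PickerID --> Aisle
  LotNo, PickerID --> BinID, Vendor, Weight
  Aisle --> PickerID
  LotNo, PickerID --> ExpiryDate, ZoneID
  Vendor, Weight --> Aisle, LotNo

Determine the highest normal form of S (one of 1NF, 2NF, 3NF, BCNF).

3NF

Candidate keys: {Aisle, BinID, Vendor}, {Aisle, LotNo}, {BinID, PickerID, Vendor}, {LotNo, PickerID}, {Vendor, Weight}. Prime attributes: {Aisle, BinID, LotNo, PickerID, Vendor, Weight}.
ExpiryDate, Weight --> BinID: {ExpiryDate, Weight}⁺ = {BinID, ExpiryDate, Weight}, which is not all of the attributes, so the left side is not a superkey — BCNF is violated.
Since {BinID} ⊆ prime attributes and every other non-superkey FD also has a prime right side, the schema is in 3NF.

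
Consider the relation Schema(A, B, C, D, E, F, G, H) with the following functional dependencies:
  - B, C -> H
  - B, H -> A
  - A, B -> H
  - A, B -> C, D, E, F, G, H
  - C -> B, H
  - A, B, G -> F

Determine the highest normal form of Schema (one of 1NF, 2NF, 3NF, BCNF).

Candidate keys: {A, B}, {B, H}, {C}. Prime attributes: {A, B, C, H}.
Every FD has a superkey on the left, so the relation is in BCNF.

BCNF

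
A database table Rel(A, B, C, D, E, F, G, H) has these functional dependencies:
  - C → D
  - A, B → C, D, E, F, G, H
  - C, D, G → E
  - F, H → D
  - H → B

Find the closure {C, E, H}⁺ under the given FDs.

{B, C, D, E, H}

Start with {C, E, H}.
C → D applies; add {D} → now {C, D, E, H}.
H → B applies; add {B} → now {B, C, D, E, H}.
No further FD applies.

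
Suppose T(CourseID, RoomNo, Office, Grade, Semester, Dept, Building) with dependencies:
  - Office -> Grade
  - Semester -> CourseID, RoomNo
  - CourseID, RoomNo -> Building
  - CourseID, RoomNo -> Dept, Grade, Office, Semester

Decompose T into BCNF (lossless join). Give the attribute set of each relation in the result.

{Building, CourseID, Dept, Office, RoomNo, Semester}; {Grade, Office}

Candidate keys of the original relation: {CourseID, RoomNo}, {Semester}.
{Building, CourseID, Dept, Grade, Office, RoomNo, Semester}: {Office} determines {Grade, Office} here but is not a superkey — split on Office -> Grade, giving {Grade, Office} and {Building, CourseID, Dept, Office, RoomNo, Semester}.
{Grade, Office} is in BCNF.
{Building, CourseID, Dept, Office, RoomNo, Semester} is in BCNF.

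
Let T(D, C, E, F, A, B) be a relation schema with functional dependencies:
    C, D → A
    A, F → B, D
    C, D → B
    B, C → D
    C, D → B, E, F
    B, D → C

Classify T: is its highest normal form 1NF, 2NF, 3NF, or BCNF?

Candidate keys: {A, F}, {B, C}, {B, D}, {C, D}. Prime attributes: {A, B, C, D, F}.
Each dependency's left side is a superkey — BCNF holds.

BCNF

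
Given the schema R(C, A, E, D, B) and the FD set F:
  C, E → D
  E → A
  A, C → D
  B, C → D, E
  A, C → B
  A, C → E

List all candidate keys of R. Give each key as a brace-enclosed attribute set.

{A, C}, {B, C}, {C, E}

No FD produces {C}, so it must be in every candidate key.
{A, C}⁺ = {A, B, C, D, E} — all of the relation — so {A, C} is a candidate key.
{B, C}⁺ = {A, B, C, D, E} — all of the relation — so {B, C} is a candidate key.
{C, E}⁺ = {A, B, C, D, E} — all of the relation — so {C, E} is a candidate key.
No proper subset of any of these is a key, and no other minimal superkey exists.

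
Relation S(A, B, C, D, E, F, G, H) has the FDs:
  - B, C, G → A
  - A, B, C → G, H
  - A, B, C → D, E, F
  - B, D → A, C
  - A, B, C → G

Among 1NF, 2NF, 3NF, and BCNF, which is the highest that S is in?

BCNF

Candidate keys: {A, B, C}, {B, C, G}, {B, D}. Prime attributes: {A, B, C, D, G}.
Each dependency's left side is a superkey — BCNF holds.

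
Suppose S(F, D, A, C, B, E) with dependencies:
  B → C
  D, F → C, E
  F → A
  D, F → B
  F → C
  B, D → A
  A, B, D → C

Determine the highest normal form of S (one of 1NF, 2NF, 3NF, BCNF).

1NF

Candidate key: {D, F}. Prime attributes: {D, F}.
B → C breaks BCNF: {B}⁺ = {B, C}, so {B} is not a superkey.
B → C determines the non-prime attribute {C} from a non-superkey — 3NF is violated.
Since {F} ⊂ {D, F} and {F}⁺ ⊇ {A, C} with {A, C} non-prime, there is a partial dependency; 2NF fails.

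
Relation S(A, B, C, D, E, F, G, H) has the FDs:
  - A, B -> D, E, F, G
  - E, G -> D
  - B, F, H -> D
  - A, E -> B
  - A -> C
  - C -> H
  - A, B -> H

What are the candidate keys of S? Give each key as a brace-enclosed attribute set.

Attributes never on any right-hand side: {A} — every candidate key must contain it.
{A, B}⁺ = {A, B, C, D, E, F, G, H} — all of the relation — so {A, B} is a candidate key.
{A, E}⁺ = {A, B, C, D, E, F, G, H} — all of the relation — so {A, E} is a candidate key.
These are minimal and exhaustive — every other superkey contains one of them.

{A, B}, {A, E}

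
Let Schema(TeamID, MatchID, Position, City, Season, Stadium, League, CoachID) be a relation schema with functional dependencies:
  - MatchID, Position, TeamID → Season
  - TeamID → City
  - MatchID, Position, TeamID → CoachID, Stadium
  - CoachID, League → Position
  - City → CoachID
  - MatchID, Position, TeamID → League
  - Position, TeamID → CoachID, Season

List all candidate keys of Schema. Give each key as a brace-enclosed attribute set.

{MatchID, TeamID} never appear on the right of any FD, so every key must include all of them.
{League, MatchID, TeamID} is a candidate key since {League, MatchID, TeamID}⁺ = {City, CoachID, League, MatchID, Position, Season, Stadium, TeamID} covers every attribute.
{MatchID, Position, TeamID} is a candidate key since {MatchID, Position, TeamID}⁺ = {City, CoachID, League, MatchID, Position, Season, Stadium, TeamID} covers every attribute.
Any other superkey properly contains one of these, so there are no further candidate keys.

{League, MatchID, TeamID}, {MatchID, Position, TeamID}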